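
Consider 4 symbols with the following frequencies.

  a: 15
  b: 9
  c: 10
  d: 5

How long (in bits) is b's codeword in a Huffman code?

3

Repeatedly merge the two smallest:
merge d(5) and b(9): 14
merge c(10) and 14: 24
merge a(15) and 24: 39
b sits 3 levels below the root, so its codeword is 3 bits.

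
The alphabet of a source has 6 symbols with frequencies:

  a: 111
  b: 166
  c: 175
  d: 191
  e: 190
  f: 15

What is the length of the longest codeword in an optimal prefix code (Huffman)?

Merge the two lowest-weight nodes at each step:
combine f(15), a(111) → 126
combine 126, b(166) → 292
combine c(175), e(190) → 365
combine d(191), 292 → 483
combine 365, 483 → 848
Maximum depth reached is 4.

4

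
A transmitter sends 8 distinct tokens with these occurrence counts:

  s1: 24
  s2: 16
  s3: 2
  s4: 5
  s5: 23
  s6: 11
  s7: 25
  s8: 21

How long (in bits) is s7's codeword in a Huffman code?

2

Repeatedly merge the two smallest:
s3(2) + s4(5) → 7
7 + s6(11) → 18
s2(16) + 18 → 34
s8(21) + s5(23) → 44
s1(24) + s7(25) → 49
34 + 44 → 78
49 + 78 → 127
s7 sits 2 levels below the root, so its codeword is 2 bits.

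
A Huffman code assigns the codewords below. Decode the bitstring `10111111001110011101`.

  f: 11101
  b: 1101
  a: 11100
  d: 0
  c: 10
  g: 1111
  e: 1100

Read left to right; each codeword is recognised as soon as it completes (prefix code):
  10→c | 1111→g | 1100→e | 11100→a | 11101→f
Decoded message: cgeaf

cgeaf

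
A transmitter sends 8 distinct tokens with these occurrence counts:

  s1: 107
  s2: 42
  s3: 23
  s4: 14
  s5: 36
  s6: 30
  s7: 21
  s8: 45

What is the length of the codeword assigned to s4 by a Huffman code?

Build the tree from the bottom:
merge s4(14) and s7(21): 35
merge s3(23) and s6(30): 53
merge 35 and s5(36): 71
merge s2(42) and s8(45): 87
merge 53 and 71: 124
merge 87 and s1(107): 194
merge 124 and 194: 318
s4 sits 4 levels below the root, so its codeword is 4 bits.

4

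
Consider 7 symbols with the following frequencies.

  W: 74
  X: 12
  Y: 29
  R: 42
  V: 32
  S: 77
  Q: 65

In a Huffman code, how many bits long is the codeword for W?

2

Repeatedly merge the two smallest:
merge X(12) and Y(29): 41
merge V(32) and 41: 73
merge R(42) and Q(65): 107
merge 73 and W(74): 147
merge S(77) and 107: 184
merge 147 and 184: 331
The subtree containing W is merged 2 times, so code length = 2.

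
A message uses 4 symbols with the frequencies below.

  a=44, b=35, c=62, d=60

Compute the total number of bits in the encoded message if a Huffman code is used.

402

Greedily combine the two least-frequent nodes:
b(35) + a(44) → 79
d(60) + c(62) → 122
79 + 122 → 201
Total encoded bits = sum of merged weights = 79 + 122 + 201 = 402.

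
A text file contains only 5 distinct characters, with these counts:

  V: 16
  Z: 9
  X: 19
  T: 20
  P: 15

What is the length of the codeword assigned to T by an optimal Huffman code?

Repeatedly merge the two smallest:
Z(9) + P(15) → 24
V(16) + X(19) → 35
T(20) + 24 → 44
35 + 44 → 79
The subtree containing T is merged 2 times, so code length = 2.

2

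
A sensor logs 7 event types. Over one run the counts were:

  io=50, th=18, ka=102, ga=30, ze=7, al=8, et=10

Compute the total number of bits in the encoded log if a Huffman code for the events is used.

504

Merge the two smallest weights repeatedly:
combine ze(7), al(8) → 15
combine et(10), 15 → 25
combine th(18), 25 → 43
combine ga(30), 43 → 73
combine io(50), 73 → 123
combine ka(102), 123 → 225
Each symbol's bit-cost is frequency × depth; summing gives 504 bits (equivalently 15 + 25 + 43 + 73 + 123 + 225).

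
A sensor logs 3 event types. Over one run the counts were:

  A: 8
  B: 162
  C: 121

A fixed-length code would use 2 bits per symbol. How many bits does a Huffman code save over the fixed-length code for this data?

162

Fixed-length: 2 bits × 291 symbols = 582 bits.
Huffman merges:
combine A(8), C(121) → 129
combine 129, B(162) → 291
Huffman total = 129 + 291 = 420 bits.
Saving = 582 − 420 = 162 bits.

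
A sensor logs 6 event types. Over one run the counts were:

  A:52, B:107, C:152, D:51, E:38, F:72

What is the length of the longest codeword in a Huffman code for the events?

3

Merge the two lowest-weight nodes at each step:
combine E(38), D(51) → 89
combine A(52), F(72) → 124
combine 89, B(107) → 196
combine 124, C(152) → 276
combine 196, 276 → 472
The rarest symbols sit at the bottom; the longest codeword is 3 bits.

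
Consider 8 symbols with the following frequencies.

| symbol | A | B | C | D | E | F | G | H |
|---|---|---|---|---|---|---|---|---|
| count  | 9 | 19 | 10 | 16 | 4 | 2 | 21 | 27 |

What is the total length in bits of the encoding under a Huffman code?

Merge the two smallest weights repeatedly:
merge F(2) and E(4): 6
merge 6 and A(9): 15
merge C(10) and 15: 25
merge D(16) and B(19): 35
merge G(21) and 25: 46
merge H(27) and 35: 62
merge 46 and 62: 108
The encoded length is the sum of every internal node's weight: 6 + 15 + 25 + 35 + 46 + 62 + 108 = 297 bits.

297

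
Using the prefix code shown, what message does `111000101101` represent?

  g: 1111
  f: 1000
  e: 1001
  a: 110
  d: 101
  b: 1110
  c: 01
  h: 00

Read left to right; each codeword is recognised as soon as it completes (prefix code):
  1110→b | 00→h | 101→d | 101→d
Decoded message: bhdd

bhdd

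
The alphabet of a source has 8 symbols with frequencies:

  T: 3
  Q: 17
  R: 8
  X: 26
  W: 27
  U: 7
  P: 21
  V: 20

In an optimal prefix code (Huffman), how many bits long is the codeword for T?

Repeatedly merge the two smallest:
T(3) + U(7) → 10
R(8) + 10 → 18
Q(17) + 18 → 35
V(20) + P(21) → 41
X(26) + W(27) → 53
35 + 41 → 76
53 + 76 → 129
T's leaf is at depth 5, giving a 5-bit codeword.

5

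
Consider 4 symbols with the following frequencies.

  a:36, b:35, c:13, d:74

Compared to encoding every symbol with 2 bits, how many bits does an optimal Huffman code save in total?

Fixed-length: 2 bits × 158 symbols = 316 bits.
Huffman merges:
combine c(13), b(35) → 48
combine a(36), 48 → 84
combine d(74), 84 → 158
Huffman total = 48 + 84 + 158 = 290 bits.
Saving = 316 − 290 = 26 bits.

26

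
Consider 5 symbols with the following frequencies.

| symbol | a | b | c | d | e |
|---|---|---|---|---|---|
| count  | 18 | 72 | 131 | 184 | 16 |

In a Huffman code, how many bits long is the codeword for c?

Repeatedly merge the two smallest:
merge e(16) and a(18): 34
merge 34 and b(72): 106
merge 106 and c(131): 237
merge d(184) and 237: 421
c sits 2 levels below the root, so its codeword is 2 bits.

2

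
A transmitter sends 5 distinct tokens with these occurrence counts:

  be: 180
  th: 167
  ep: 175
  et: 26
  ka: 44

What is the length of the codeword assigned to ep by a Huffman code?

2

Build the tree from the bottom:
et(26) + ka(44) → 70
70 + th(167) → 237
ep(175) + be(180) → 355
237 + 355 → 592
ep sits 2 levels below the root, so its codeword is 2 bits.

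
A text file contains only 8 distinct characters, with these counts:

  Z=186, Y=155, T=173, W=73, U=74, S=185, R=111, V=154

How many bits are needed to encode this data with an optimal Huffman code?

3294

Greedily combine the two least-frequent nodes:
merge W(73) and U(74): 147
merge R(111) and 147: 258
merge V(154) and Y(155): 309
merge T(173) and S(185): 358
merge Z(186) and 258: 444
merge 309 and 358: 667
merge 444 and 667: 1111
Total encoded bits = sum of merged weights = 147 + 258 + 309 + 358 + 444 + 667 + 1111 = 3294.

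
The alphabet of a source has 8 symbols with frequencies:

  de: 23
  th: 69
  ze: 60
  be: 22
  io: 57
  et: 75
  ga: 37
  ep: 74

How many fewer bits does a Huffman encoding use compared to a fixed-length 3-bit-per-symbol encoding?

Fixed-length: 3 bits × 417 symbols = 1251 bits.
Huffman merges:
be(22) + de(23) → 45
ga(37) + 45 → 82
io(57) + ze(60) → 117
th(69) + ep(74) → 143
et(75) + 82 → 157
117 + 143 → 260
157 + 260 → 417
Huffman total = 45 + 82 + 117 + 143 + 157 + 260 + 417 = 1221 bits.
Saving = 1251 − 1221 = 30 bits.

30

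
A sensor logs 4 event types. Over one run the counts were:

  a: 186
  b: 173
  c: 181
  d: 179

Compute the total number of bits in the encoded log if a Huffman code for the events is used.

Build the Huffman tree bottom-up:
combine b(173), d(179) → 352
combine c(181), a(186) → 367
combine 352, 367 → 719
Each symbol's bit-cost is frequency × depth; summing gives 1438 bits (equivalently 352 + 367 + 719).

1438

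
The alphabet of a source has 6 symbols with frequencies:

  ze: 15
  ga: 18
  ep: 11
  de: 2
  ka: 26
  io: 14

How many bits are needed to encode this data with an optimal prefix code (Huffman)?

Greedily combine the two least-frequent nodes:
merge de(2) and ep(11): 13
merge 13 and io(14): 27
merge ze(15) and ga(18): 33
merge ka(26) and 27: 53
merge 33 and 53: 86
Total encoded bits = sum of merged weights = 13 + 27 + 33 + 53 + 86 = 212.

212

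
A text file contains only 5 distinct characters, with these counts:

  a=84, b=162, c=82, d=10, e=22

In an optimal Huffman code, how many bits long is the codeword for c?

3

Repeatedly merge the two smallest:
merge d(10) and e(22): 32
merge 32 and c(82): 114
merge a(84) and 114: 198
merge b(162) and 198: 360
c's leaf is at depth 3, giving a 3-bit codeword.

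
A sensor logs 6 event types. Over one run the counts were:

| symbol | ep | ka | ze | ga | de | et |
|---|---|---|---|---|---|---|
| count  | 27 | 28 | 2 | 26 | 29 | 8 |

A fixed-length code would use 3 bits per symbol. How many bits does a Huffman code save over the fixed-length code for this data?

Fixed-length: 3 bits × 120 symbols = 360 bits.
Huffman merges:
combine ze(2), et(8) → 10
combine 10, ga(26) → 36
combine ep(27), ka(28) → 55
combine de(29), 36 → 65
combine 55, 65 → 120
Huffman total = 10 + 36 + 55 + 65 + 120 = 286 bits.
Saving = 360 − 286 = 74 bits.

74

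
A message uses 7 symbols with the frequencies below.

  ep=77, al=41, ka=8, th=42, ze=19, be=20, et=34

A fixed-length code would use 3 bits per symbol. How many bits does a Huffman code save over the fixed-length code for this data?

Fixed-length: 3 bits × 241 symbols = 723 bits.
Huffman merges:
combine ka(8), ze(19) → 27
combine be(20), 27 → 47
combine et(34), al(41) → 75
combine th(42), 47 → 89
combine 75, ep(77) → 152
combine 89, 152 → 241
Huffman total = 27 + 47 + 75 + 89 + 152 + 241 = 631 bits.
Saving = 723 − 631 = 92 bits.

92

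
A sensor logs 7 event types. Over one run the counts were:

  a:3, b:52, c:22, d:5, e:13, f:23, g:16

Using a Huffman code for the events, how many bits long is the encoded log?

327

Greedily combine the two least-frequent nodes:
a(3) + d(5) → 8
8 + e(13) → 21
g(16) + 21 → 37
c(22) + f(23) → 45
37 + 45 → 82
b(52) + 82 → 134
The encoded length is the sum of every internal node's weight: 8 + 21 + 37 + 45 + 82 + 134 = 327 bits.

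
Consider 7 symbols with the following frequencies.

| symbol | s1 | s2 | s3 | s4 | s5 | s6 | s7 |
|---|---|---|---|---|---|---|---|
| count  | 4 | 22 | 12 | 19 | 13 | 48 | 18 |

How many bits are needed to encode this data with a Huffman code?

Build the Huffman tree bottom-up:
s1(4) + s3(12) → 16
s5(13) + 16 → 29
s7(18) + s4(19) → 37
s2(22) + 29 → 51
37 + s6(48) → 85
51 + 85 → 136
Total encoded bits = sum of merged weights = 16 + 29 + 37 + 51 + 85 + 136 = 354.

354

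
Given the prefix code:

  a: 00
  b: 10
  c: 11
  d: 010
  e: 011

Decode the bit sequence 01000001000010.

daabad

Read left to right; each codeword is recognised as soon as it completes (prefix code):
  010→d | 00→a | 00→a | 10→b | 00→a | 010→d
Decoded message: daabad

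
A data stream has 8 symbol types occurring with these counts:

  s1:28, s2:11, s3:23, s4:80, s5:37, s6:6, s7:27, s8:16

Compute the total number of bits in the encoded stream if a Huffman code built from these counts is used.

617

Merge the two smallest weights repeatedly:
s6(6) + s2(11) → 17
s8(16) + 17 → 33
s3(23) + s7(27) → 50
s1(28) + 33 → 61
s5(37) + 50 → 87
61 + s4(80) → 141
87 + 141 → 228
The encoded length is the sum of every internal node's weight: 17 + 33 + 50 + 61 + 87 + 141 + 228 = 617 bits.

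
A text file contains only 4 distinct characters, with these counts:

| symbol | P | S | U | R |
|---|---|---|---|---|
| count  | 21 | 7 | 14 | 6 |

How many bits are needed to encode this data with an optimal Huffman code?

88

Build the Huffman tree bottom-up:
merge R(6) and S(7): 13
merge 13 and U(14): 27
merge P(21) and 27: 48
The encoded length is the sum of every internal node's weight: 13 + 27 + 48 = 88 bits.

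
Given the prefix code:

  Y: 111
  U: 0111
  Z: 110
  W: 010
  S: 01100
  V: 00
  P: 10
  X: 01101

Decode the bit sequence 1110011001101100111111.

YVZXPUY

Read left to right; each codeword is recognised as soon as it completes (prefix code):
  111→Y | 00→V | 110→Z | 01101→X | 10→P | 0111→U | 111→Y
Decoded message: YVZXPUY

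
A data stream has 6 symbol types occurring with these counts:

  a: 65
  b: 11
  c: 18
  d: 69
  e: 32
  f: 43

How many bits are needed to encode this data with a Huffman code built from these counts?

Greedily combine the two least-frequent nodes:
merge b(11) and c(18): 29
merge 29 and e(32): 61
merge f(43) and 61: 104
merge a(65) and d(69): 134
merge 104 and 134: 238
The encoded length is the sum of every internal node's weight: 29 + 61 + 104 + 134 + 238 = 566 bits.

566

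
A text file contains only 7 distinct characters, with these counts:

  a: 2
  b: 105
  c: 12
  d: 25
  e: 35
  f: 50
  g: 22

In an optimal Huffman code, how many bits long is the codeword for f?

3

Repeatedly merge the two smallest:
a(2) + c(12) → 14
14 + g(22) → 36
d(25) + e(35) → 60
36 + f(50) → 86
60 + 86 → 146
b(105) + 146 → 251
f sits 3 levels below the root, so its codeword is 3 bits.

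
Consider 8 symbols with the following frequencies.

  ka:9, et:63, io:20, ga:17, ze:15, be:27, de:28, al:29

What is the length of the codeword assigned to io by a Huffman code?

Build the tree from the bottom:
ka(9) + ze(15) → 24
ga(17) + io(20) → 37
24 + be(27) → 51
de(28) + al(29) → 57
37 + 51 → 88
57 + et(63) → 120
88 + 120 → 208
io sits 3 levels below the root, so its codeword is 3 bits.

3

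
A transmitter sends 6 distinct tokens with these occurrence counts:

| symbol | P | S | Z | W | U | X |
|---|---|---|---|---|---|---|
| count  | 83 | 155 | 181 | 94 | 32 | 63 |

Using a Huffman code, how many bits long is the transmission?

1488

Build the Huffman tree bottom-up:
combine U(32), X(63) → 95
combine P(83), W(94) → 177
combine 95, S(155) → 250
combine 177, Z(181) → 358
combine 250, 358 → 608
The encoded length is the sum of every internal node's weight: 95 + 177 + 250 + 358 + 608 = 1488 bits.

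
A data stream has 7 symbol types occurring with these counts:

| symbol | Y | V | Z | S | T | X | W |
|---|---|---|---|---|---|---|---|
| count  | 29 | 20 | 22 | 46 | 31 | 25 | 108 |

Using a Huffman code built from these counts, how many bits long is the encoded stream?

Merge the two smallest weights repeatedly:
merge V(20) and Z(22): 42
merge X(25) and Y(29): 54
merge T(31) and 42: 73
merge S(46) and 54: 100
merge 73 and 100: 173
merge W(108) and 173: 281
Total encoded bits = sum of merged weights = 42 + 54 + 73 + 100 + 173 + 281 = 723.

723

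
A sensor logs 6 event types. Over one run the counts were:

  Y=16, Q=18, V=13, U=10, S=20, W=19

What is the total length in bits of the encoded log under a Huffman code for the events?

Merge the two smallest weights repeatedly:
U(10) + V(13) → 23
Y(16) + Q(18) → 34
W(19) + S(20) → 39
23 + 34 → 57
39 + 57 → 96
The encoded length is the sum of every internal node's weight: 23 + 34 + 39 + 57 + 96 = 249 bits.

249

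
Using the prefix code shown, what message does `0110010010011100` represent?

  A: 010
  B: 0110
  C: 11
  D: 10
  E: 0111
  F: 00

Read left to right; each codeword is recognised as soon as it completes (prefix code):
  0110→B | 010→A | 010→A | 0111→E | 00→F
Decoded message: BAAEF

BAAEF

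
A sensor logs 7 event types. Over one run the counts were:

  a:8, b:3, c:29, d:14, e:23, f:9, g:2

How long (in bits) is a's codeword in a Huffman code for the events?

4

Build the tree from the bottom:
g(2) + b(3) → 5
5 + a(8) → 13
f(9) + 13 → 22
d(14) + 22 → 36
e(23) + c(29) → 52
36 + 52 → 88
The subtree containing a is merged 4 times, so code length = 4.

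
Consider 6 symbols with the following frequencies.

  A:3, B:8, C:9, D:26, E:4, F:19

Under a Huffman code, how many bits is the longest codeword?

Merge the two lowest-weight nodes at each step:
merge A(3) and E(4): 7
merge 7 and B(8): 15
merge C(9) and 15: 24
merge F(19) and 24: 43
merge D(26) and 43: 69
Maximum depth reached is 5.

5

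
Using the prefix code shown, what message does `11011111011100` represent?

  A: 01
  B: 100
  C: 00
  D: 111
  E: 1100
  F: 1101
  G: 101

Read left to right; each codeword is recognised as soon as it completes (prefix code):
  1101→F | 111→D | 101→G | 1100→E
Decoded message: FDGE

FDGE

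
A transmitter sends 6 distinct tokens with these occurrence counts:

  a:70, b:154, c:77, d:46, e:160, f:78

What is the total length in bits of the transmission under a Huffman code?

1441

Merge the two smallest weights repeatedly:
combine d(46), a(70) → 116
combine c(77), f(78) → 155
combine 116, b(154) → 270
combine 155, e(160) → 315
combine 270, 315 → 585
Total encoded bits = sum of merged weights = 116 + 155 + 270 + 315 + 585 = 1441.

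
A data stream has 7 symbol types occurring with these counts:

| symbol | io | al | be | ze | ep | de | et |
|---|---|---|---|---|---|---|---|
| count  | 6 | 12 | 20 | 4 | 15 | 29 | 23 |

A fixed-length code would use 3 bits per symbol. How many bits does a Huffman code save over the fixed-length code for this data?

42

Fixed-length: 3 bits × 109 symbols = 327 bits.
Huffman merges:
merge ze(4) and io(6): 10
merge 10 and al(12): 22
merge ep(15) and be(20): 35
merge 22 and et(23): 45
merge de(29) and 35: 64
merge 45 and 64: 109
Huffman total = 10 + 22 + 35 + 45 + 64 + 109 = 285 bits.
Saving = 327 − 285 = 42 bits.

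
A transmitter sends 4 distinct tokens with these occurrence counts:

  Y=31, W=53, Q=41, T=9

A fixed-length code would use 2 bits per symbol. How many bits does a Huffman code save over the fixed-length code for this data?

13

Fixed-length: 2 bits × 134 symbols = 268 bits.
Huffman merges:
combine T(9), Y(31) → 40
combine 40, Q(41) → 81
combine W(53), 81 → 134
Huffman total = 40 + 81 + 134 = 255 bits.
Saving = 268 − 255 = 13 bits.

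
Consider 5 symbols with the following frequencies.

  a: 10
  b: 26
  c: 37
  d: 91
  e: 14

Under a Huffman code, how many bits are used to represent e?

Build the tree from the bottom:
a(10) + e(14) → 24
24 + b(26) → 50
c(37) + 50 → 87
87 + d(91) → 178
The subtree containing e is merged 4 times, so code length = 4.

4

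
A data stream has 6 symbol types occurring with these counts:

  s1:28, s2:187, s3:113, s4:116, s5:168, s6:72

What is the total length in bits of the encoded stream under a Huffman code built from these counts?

Merge the two smallest weights repeatedly:
combine s1(28), s6(72) → 100
combine 100, s3(113) → 213
combine s4(116), s5(168) → 284
combine s2(187), 213 → 400
combine 284, 400 → 684
The encoded length is the sum of every internal node's weight: 100 + 213 + 284 + 400 + 684 = 1681 bits.

1681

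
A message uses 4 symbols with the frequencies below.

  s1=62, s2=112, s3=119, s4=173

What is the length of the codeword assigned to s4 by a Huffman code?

Repeatedly merge the two smallest:
s1(62) + s2(112) → 174
s3(119) + s4(173) → 292
174 + 292 → 466
s4 sits 2 levels below the root, so its codeword is 2 bits.

2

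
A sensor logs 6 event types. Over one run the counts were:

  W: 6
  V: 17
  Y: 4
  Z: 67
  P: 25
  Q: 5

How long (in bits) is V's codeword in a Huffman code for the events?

3

Huffman merges, smallest pair first:
combine Y(4), Q(5) → 9
combine W(6), 9 → 15
combine 15, V(17) → 32
combine P(25), 32 → 57
combine 57, Z(67) → 124
V's leaf is at depth 3, giving a 3-bit codeword.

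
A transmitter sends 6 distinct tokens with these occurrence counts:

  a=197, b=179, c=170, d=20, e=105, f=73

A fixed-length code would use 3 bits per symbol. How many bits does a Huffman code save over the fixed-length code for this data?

453

Fixed-length: 3 bits × 744 symbols = 2232 bits.
Huffman merges:
d(20) + f(73) → 93
93 + e(105) → 198
c(170) + b(179) → 349
a(197) + 198 → 395
349 + 395 → 744
Huffman total = 93 + 198 + 349 + 395 + 744 = 1779 bits.
Saving = 2232 − 1779 = 453 bits.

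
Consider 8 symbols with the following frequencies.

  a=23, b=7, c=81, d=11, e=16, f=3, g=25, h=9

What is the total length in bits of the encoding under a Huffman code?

419

Greedily combine the two least-frequent nodes:
merge f(3) and b(7): 10
merge h(9) and 10: 19
merge d(11) and e(16): 27
merge 19 and a(23): 42
merge g(25) and 27: 52
merge 42 and 52: 94
merge c(81) and 94: 175
Total encoded bits = sum of merged weights = 10 + 19 + 27 + 42 + 52 + 94 + 175 = 419.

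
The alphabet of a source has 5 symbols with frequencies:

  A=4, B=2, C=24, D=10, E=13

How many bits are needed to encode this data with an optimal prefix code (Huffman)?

Greedily combine the two least-frequent nodes:
combine B(2), A(4) → 6
combine 6, D(10) → 16
combine E(13), 16 → 29
combine C(24), 29 → 53
Each symbol's bit-cost is frequency × depth; summing gives 104 bits (equivalently 6 + 16 + 29 + 53).

104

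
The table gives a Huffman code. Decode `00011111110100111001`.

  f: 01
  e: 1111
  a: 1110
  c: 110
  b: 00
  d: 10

Read left to right; each codeword is recognised as soon as it completes (prefix code):
  00→b | 01→f | 1111→e | 110→c | 10→d | 01→f | 110→c | 01→f
Decoded message: bfecdfcf

bfecdfcf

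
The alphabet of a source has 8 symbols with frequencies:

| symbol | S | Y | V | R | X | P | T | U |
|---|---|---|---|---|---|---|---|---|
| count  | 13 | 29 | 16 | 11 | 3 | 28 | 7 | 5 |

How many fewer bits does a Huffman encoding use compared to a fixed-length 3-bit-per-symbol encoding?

Fixed-length: 3 bits × 112 symbols = 336 bits.
Huffman merges:
combine X(3), U(5) → 8
combine T(7), 8 → 15
combine R(11), S(13) → 24
combine 15, V(16) → 31
combine 24, P(28) → 52
combine Y(29), 31 → 60
combine 52, 60 → 112
Huffman total = 8 + 15 + 24 + 31 + 52 + 60 + 112 = 302 bits.
Saving = 336 − 302 = 34 bits.

34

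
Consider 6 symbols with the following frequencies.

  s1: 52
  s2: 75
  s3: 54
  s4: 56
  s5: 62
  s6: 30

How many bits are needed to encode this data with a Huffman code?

Merge the two smallest weights repeatedly:
combine s6(30), s1(52) → 82
combine s3(54), s4(56) → 110
combine s5(62), s2(75) → 137
combine 82, 110 → 192
combine 137, 192 → 329
The encoded length is the sum of every internal node's weight: 82 + 110 + 137 + 192 + 329 = 850 bits.

850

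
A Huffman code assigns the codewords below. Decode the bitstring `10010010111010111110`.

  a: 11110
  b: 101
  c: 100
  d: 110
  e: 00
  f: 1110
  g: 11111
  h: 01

ccbdba

Read left to right; each codeword is recognised as soon as it completes (prefix code):
  100→c | 100→c | 101→b | 110→d | 101→b | 11110→a
Decoded message: ccbdba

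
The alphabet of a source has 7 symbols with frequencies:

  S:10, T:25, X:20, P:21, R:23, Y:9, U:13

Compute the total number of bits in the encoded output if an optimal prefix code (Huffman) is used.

Merge the two smallest weights repeatedly:
Y(9) + S(10) → 19
U(13) + 19 → 32
X(20) + P(21) → 41
R(23) + T(25) → 48
32 + 41 → 73
48 + 73 → 121
Each symbol's bit-cost is frequency × depth; summing gives 334 bits (equivalently 19 + 32 + 41 + 48 + 73 + 121).

334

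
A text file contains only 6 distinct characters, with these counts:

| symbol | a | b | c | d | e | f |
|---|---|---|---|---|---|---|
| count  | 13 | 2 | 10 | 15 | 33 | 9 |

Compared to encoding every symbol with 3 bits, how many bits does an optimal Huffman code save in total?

Fixed-length: 3 bits × 82 symbols = 246 bits.
Huffman merges:
merge b(2) and f(9): 11
merge c(10) and 11: 21
merge a(13) and d(15): 28
merge 21 and 28: 49
merge e(33) and 49: 82
Huffman total = 11 + 21 + 28 + 49 + 82 = 191 bits.
Saving = 246 − 191 = 55 bits.

55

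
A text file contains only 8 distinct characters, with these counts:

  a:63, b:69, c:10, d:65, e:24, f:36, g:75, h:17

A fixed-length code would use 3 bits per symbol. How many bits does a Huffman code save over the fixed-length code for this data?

66

Fixed-length: 3 bits × 359 symbols = 1077 bits.
Huffman merges:
combine c(10), h(17) → 27
combine e(24), 27 → 51
combine f(36), 51 → 87
combine a(63), d(65) → 128
combine b(69), g(75) → 144
combine 87, 128 → 215
combine 144, 215 → 359
Huffman total = 27 + 51 + 87 + 128 + 144 + 215 + 359 = 1011 bits.
Saving = 1077 − 1011 = 66 bits.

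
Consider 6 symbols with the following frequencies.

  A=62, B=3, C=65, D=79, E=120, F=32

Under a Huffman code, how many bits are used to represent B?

Build the tree from the bottom:
B(3) + F(32) → 35
35 + A(62) → 97
C(65) + D(79) → 144
97 + E(120) → 217
144 + 217 → 361
B sits 4 levels below the root, so its codeword is 4 bits.

4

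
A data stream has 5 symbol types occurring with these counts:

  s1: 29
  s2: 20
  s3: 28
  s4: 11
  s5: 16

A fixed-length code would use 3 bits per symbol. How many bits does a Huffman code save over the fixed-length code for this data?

Fixed-length: 3 bits × 104 symbols = 312 bits.
Huffman merges:
s4(11) + s5(16) → 27
s2(20) + 27 → 47
s3(28) + s1(29) → 57
47 + 57 → 104
Huffman total = 27 + 47 + 57 + 104 = 235 bits.
Saving = 312 − 235 = 77 bits.

77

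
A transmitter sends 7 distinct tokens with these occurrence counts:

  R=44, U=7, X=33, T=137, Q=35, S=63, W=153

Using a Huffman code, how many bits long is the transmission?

Build the Huffman tree bottom-up:
U(7) + X(33) → 40
Q(35) + 40 → 75
R(44) + S(63) → 107
75 + 107 → 182
T(137) + W(153) → 290
182 + 290 → 472
The encoded length is the sum of every internal node's weight: 40 + 75 + 107 + 182 + 290 + 472 = 1166 bits.

1166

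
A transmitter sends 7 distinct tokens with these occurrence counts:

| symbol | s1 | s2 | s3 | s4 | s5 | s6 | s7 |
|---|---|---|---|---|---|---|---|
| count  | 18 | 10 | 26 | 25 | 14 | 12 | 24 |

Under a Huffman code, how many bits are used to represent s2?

4

Repeatedly merge the two smallest:
merge s2(10) and s6(12): 22
merge s5(14) and s1(18): 32
merge 22 and s7(24): 46
merge s4(25) and s3(26): 51
merge 32 and 46: 78
merge 51 and 78: 129
s2's leaf is at depth 4, giving a 4-bit codeword.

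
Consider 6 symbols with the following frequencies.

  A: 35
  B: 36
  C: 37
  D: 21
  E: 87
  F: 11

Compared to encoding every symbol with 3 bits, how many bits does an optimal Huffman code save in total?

142

Fixed-length: 3 bits × 227 symbols = 681 bits.
Huffman merges:
merge F(11) and D(21): 32
merge 32 and A(35): 67
merge B(36) and C(37): 73
merge 67 and 73: 140
merge E(87) and 140: 227
Huffman total = 32 + 67 + 73 + 140 + 227 = 539 bits.
Saving = 681 − 539 = 142 bits.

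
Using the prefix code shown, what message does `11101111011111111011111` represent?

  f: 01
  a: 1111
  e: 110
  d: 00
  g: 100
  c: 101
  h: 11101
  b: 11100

Read left to right; each codeword is recognised as soon as it completes (prefix code):
  11101→h | 11101→h | 1111→a | 11101→h | 1111→a
Decoded message: hhaha

hhaha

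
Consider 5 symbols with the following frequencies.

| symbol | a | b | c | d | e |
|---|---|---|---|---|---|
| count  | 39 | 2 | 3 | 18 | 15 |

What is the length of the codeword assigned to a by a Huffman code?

Repeatedly merge the two smallest:
combine b(2), c(3) → 5
combine 5, e(15) → 20
combine d(18), 20 → 38
combine 38, a(39) → 77
a is a child of the root — depth 1, so its codeword is a single bit.

1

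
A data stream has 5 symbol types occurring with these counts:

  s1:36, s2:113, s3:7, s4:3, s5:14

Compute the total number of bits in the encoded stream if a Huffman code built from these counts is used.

267

Build the Huffman tree bottom-up:
merge s4(3) and s3(7): 10
merge 10 and s5(14): 24
merge 24 and s1(36): 60
merge 60 and s2(113): 173
The encoded length is the sum of every internal node's weight: 10 + 24 + 60 + 173 = 267 bits.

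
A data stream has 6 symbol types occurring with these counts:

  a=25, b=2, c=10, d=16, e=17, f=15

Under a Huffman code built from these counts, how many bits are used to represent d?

2

Repeatedly merge the two smallest:
b(2) + c(10) → 12
12 + f(15) → 27
d(16) + e(17) → 33
a(25) + 27 → 52
33 + 52 → 85
d sits 2 levels below the root, so its codeword is 2 bits.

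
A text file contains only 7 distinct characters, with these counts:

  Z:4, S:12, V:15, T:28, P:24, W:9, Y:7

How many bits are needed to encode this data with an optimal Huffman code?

256

Build the Huffman tree bottom-up:
Z(4) + Y(7) → 11
W(9) + 11 → 20
S(12) + V(15) → 27
20 + P(24) → 44
27 + T(28) → 55
44 + 55 → 99
The encoded length is the sum of every internal node's weight: 11 + 20 + 27 + 44 + 55 + 99 = 256 bits.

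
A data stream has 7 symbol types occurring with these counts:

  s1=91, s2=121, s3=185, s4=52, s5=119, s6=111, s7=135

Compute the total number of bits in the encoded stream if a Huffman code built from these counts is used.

2257

Merge the two smallest weights repeatedly:
s4(52) + s1(91) → 143
s6(111) + s5(119) → 230
s2(121) + s7(135) → 256
143 + s3(185) → 328
230 + 256 → 486
328 + 486 → 814
The encoded length is the sum of every internal node's weight: 143 + 230 + 256 + 328 + 486 + 814 = 2257 bits.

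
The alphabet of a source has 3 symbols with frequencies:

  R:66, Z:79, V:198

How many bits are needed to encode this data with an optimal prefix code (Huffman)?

488

Merge the two smallest weights repeatedly:
combine R(66), Z(79) → 145
combine 145, V(198) → 343
The encoded length is the sum of every internal node's weight: 145 + 343 = 488 bits.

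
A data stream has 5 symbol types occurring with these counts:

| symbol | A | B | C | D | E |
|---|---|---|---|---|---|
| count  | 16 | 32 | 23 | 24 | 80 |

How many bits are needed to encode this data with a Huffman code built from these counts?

Build the Huffman tree bottom-up:
merge A(16) and C(23): 39
merge D(24) and B(32): 56
merge 39 and 56: 95
merge E(80) and 95: 175
The encoded length is the sum of every internal node's weight: 39 + 56 + 95 + 175 = 365 bits.

365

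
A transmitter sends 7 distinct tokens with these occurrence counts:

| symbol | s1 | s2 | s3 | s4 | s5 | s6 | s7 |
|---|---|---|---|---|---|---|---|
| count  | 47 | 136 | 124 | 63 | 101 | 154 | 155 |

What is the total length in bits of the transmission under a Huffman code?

Build the Huffman tree bottom-up:
merge s1(47) and s4(63): 110
merge s5(101) and 110: 211
merge s3(124) and s2(136): 260
merge s6(154) and s7(155): 309
merge 211 and 260: 471
merge 309 and 471: 780
Each symbol's bit-cost is frequency × depth; summing gives 2141 bits (equivalently 110 + 211 + 260 + 309 + 471 + 780).

2141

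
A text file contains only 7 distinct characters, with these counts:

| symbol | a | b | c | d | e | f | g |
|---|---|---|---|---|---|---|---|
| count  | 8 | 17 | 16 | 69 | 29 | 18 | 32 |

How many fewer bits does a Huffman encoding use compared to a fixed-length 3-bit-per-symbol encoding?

Fixed-length: 3 bits × 189 symbols = 567 bits.
Huffman merges:
merge a(8) and c(16): 24
merge b(17) and f(18): 35
merge 24 and e(29): 53
merge g(32) and 35: 67
merge 53 and 67: 120
merge d(69) and 120: 189
Huffman total = 24 + 35 + 53 + 67 + 120 + 189 = 488 bits.
Saving = 567 − 488 = 79 bits.

79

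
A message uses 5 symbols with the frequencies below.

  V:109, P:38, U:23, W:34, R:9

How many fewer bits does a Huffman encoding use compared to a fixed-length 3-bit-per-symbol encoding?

Fixed-length: 3 bits × 213 symbols = 639 bits.
Huffman merges:
combine R(9), U(23) → 32
combine 32, W(34) → 66
combine P(38), 66 → 104
combine 104, V(109) → 213
Huffman total = 32 + 66 + 104 + 213 = 415 bits.
Saving = 639 − 415 = 224 bits.

224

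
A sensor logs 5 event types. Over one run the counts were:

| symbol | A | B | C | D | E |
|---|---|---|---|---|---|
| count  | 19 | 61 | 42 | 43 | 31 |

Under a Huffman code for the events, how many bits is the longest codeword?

3

Merge the two lowest-weight nodes at each step:
merge A(19) and E(31): 50
merge C(42) and D(43): 85
merge 50 and B(61): 111
merge 85 and 111: 196
The rarest symbols sit at the bottom; the longest codeword is 3 bits.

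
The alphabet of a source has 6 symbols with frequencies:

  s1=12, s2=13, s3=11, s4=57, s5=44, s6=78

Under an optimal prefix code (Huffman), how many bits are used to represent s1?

Build the tree from the bottom:
s3(11) + s1(12) → 23
s2(13) + 23 → 36
36 + s5(44) → 80
s4(57) + s6(78) → 135
80 + 135 → 215
s1's leaf is at depth 4, giving a 4-bit codeword.

4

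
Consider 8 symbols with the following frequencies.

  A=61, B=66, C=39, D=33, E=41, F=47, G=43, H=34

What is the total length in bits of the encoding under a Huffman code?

1092

Build the Huffman tree bottom-up:
merge D(33) and H(34): 67
merge C(39) and E(41): 80
merge G(43) and F(47): 90
merge A(61) and B(66): 127
merge 67 and 80: 147
merge 90 and 127: 217
merge 147 and 217: 364
The encoded length is the sum of every internal node's weight: 67 + 80 + 90 + 127 + 147 + 217 + 364 = 1092 bits.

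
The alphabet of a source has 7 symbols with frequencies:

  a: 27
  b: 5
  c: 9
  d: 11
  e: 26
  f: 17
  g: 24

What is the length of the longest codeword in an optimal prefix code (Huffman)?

Merge the two lowest-weight nodes at each step:
combine b(5), c(9) → 14
combine d(11), 14 → 25
combine f(17), g(24) → 41
combine 25, e(26) → 51
combine a(27), 41 → 68
combine 51, 68 → 119
The rarest symbols sit at the bottom; the longest codeword is 4 bits.

4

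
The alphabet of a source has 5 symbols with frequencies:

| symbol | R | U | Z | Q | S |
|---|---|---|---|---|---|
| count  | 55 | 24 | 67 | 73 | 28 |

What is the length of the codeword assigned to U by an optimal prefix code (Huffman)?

Huffman merges, smallest pair first:
combine U(24), S(28) → 52
combine 52, R(55) → 107
combine Z(67), Q(73) → 140
combine 107, 140 → 247
The subtree containing U is merged 3 times, so code length = 3.

3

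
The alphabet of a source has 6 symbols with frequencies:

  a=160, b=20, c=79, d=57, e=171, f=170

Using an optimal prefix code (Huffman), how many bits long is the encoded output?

Build the Huffman tree bottom-up:
b(20) + d(57) → 77
77 + c(79) → 156
156 + a(160) → 316
f(170) + e(171) → 341
316 + 341 → 657
Each symbol's bit-cost is frequency × depth; summing gives 1547 bits (equivalently 77 + 156 + 316 + 341 + 657).

1547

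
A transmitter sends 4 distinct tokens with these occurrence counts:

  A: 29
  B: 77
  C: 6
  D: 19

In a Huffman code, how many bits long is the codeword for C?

3

Huffman merges, smallest pair first:
C(6) + D(19) → 25
25 + A(29) → 54
54 + B(77) → 131
C's leaf is at depth 3, giving a 3-bit codeword.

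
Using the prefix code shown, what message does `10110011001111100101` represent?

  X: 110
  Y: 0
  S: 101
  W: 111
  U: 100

SUXYWXYS

Read left to right; each codeword is recognised as soon as it completes (prefix code):
  101→S | 100→U | 110→X | 0→Y | 111→W | 110→X | 0→Y | 101→S
Decoded message: SUXYWXYS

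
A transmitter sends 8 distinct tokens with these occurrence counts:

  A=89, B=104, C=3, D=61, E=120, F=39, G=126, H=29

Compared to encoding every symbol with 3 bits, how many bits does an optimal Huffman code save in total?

143

Fixed-length: 3 bits × 571 symbols = 1713 bits.
Huffman merges:
merge C(3) and H(29): 32
merge 32 and F(39): 71
merge D(61) and 71: 132
merge A(89) and B(104): 193
merge E(120) and G(126): 246
merge 132 and 193: 325
merge 246 and 325: 571
Huffman total = 32 + 71 + 132 + 193 + 246 + 325 + 571 = 1570 bits.
Saving = 1713 − 1570 = 143 bits.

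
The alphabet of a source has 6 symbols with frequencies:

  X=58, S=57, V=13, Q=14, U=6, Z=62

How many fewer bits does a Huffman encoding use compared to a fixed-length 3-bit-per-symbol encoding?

158

Fixed-length: 3 bits × 210 symbols = 630 bits.
Huffman merges:
U(6) + V(13) → 19
Q(14) + 19 → 33
33 + S(57) → 90
X(58) + Z(62) → 120
90 + 120 → 210
Huffman total = 19 + 33 + 90 + 120 + 210 = 472 bits.
Saving = 630 − 472 = 158 bits.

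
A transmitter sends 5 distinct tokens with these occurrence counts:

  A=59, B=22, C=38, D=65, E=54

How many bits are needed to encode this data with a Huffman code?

Merge the two smallest weights repeatedly:
B(22) + C(38) → 60
E(54) + A(59) → 113
60 + D(65) → 125
113 + 125 → 238
Total encoded bits = sum of merged weights = 60 + 113 + 125 + 238 = 536.

536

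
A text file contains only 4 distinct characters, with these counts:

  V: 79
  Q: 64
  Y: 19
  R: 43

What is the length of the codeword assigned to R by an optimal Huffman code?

3

Build the tree from the bottom:
combine Y(19), R(43) → 62
combine 62, Q(64) → 126
combine V(79), 126 → 205
The subtree containing R is merged 3 times, so code length = 3.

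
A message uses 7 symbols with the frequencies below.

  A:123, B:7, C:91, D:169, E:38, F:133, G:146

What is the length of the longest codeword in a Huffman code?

Merge the two lowest-weight nodes at each step:
B(7) + E(38) → 45
45 + C(91) → 136
A(123) + F(133) → 256
136 + G(146) → 282
D(169) + 256 → 425
282 + 425 → 707
The rarest symbols sit at the bottom; the longest codeword is 4 bits.

4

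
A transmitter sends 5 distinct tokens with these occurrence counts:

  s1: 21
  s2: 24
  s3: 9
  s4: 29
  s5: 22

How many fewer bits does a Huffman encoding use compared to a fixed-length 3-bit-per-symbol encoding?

Fixed-length: 3 bits × 105 symbols = 315 bits.
Huffman merges:
merge s3(9) and s1(21): 30
merge s5(22) and s2(24): 46
merge s4(29) and 30: 59
merge 46 and 59: 105
Huffman total = 30 + 46 + 59 + 105 = 240 bits.
Saving = 315 − 240 = 75 bits.

75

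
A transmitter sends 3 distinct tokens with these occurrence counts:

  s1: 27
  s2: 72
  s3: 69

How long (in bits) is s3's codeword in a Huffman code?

Build the tree from the bottom:
combine s1(27), s3(69) → 96
combine s2(72), 96 → 168
s3 sits 2 levels below the root, so its codeword is 2 bits.

2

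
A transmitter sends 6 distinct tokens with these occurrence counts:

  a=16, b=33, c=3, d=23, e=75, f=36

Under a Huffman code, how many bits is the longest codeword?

Merge the two lowest-weight nodes at each step:
combine c(3), a(16) → 19
combine 19, d(23) → 42
combine b(33), f(36) → 69
combine 42, 69 → 111
combine e(75), 111 → 186
The first pair merged (c, a) ends up deepest, at depth 4.

4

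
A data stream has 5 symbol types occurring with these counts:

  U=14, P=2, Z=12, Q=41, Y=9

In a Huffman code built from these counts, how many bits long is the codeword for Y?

Build the tree from the bottom:
P(2) + Y(9) → 11
11 + Z(12) → 23
U(14) + 23 → 37
37 + Q(41) → 78
The subtree containing Y is merged 4 times, so code length = 4.

4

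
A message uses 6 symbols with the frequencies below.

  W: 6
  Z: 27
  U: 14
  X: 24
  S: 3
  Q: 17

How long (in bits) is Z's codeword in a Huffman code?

2

Repeatedly merge the two smallest:
S(3) + W(6) → 9
9 + U(14) → 23
Q(17) + 23 → 40
X(24) + Z(27) → 51
40 + 51 → 91
Z sits 2 levels below the root, so its codeword is 2 bits.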